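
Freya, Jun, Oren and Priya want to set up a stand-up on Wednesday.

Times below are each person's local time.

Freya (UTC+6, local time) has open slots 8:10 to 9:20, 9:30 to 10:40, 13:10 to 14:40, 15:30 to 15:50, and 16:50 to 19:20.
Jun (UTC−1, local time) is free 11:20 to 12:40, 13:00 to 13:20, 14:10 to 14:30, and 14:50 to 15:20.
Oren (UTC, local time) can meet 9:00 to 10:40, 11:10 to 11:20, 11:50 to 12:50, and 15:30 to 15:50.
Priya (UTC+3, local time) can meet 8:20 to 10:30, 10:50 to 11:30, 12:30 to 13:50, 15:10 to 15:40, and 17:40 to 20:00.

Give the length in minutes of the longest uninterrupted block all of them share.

Freya → UTC: 02:10–03:20, 03:30–04:40, 07:10–08:40, 09:30–09:50, 10:50–13:20.
Jun → UTC: 12:20–13:40, 14:00–14:20, 15:10–15:30, 15:50–16:20.
Oren → UTC: 09:00–10:40, 11:10–11:20, 11:50–12:50, 15:30–15:50.
Priya → UTC: 05:20–07:30, 07:50–08:30, 09:30–10:50, 12:10–12:40, 14:40–17:00.
Freya ∩ Jun: 12:20–13:20.
Freya ∩ Jun ∩ Oren: 12:20–12:50.
Freya ∩ Jun ∩ Oren ∩ Priya: 12:20–12:40.
Single common window of 20 minutes.

20 minutes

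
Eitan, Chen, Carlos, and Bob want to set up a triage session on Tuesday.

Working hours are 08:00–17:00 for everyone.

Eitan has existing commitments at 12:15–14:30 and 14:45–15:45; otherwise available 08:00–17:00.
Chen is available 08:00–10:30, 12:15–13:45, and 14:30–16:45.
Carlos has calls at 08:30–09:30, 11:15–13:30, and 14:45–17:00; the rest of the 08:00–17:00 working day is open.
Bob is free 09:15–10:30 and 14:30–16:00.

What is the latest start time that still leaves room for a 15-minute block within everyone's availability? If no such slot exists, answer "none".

14:30

Eitan free within 08:00–17:00: 08:00–12:15, 14:30–14:45, 15:45–17:00.
Carlos free within 08:00–17:00: 08:00–08:30, 09:30–11:15, 13:30–14:45.
Eitan ∩ Chen: 08:00–10:30, 14:30–14:45, 15:45–16:45.
Eitan ∩ Chen ∩ Carlos: 08:00–08:30, 09:30–10:30, 14:30–14:45.
Eitan ∩ Chen ∩ Carlos ∩ Bob: 09:30–10:30, 14:30–14:45.
Windows ≥ 15 min: 09:30–10:30, 14:30–14:45.
Latest start in the last window 14:30–14:45 is 14:45 − 15 min = 14:30.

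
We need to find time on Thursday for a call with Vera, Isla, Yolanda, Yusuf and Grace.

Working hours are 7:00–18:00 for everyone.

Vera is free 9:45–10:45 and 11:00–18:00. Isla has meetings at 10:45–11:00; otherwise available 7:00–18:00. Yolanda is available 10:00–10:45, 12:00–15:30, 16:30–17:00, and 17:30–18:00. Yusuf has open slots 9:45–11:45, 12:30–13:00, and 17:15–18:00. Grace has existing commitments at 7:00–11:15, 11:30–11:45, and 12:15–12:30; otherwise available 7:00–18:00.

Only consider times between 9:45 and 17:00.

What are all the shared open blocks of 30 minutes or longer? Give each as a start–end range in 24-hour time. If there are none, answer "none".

Isla free within 07:00–18:00: 07:00–10:45, 11:00–18:00.
Grace free within 07:00–18:00: 11:15–11:30, 11:45–12:15, 12:30–18:00.
Vera ∩ Isla: 09:45–10:45, 11:00–18:00.
Vera ∩ Isla ∩ Yolanda: 10:00–10:45, 12:00–15:30, 16:30–17:00, 17:30–18:00.
Vera ∩ Isla ∩ Yolanda ∩ Yusuf: 10:00–10:45, 12:30–13:00, 17:30–18:00.
Vera ∩ Isla ∩ Yolanda ∩ Yusuf ∩ Grace: 12:30–13:00, 17:30–18:00.
Restricted to 09:45–17:00: 12:30–13:00.
Windows ≥ 30 min: 12:30–13:00.

12:30–13:00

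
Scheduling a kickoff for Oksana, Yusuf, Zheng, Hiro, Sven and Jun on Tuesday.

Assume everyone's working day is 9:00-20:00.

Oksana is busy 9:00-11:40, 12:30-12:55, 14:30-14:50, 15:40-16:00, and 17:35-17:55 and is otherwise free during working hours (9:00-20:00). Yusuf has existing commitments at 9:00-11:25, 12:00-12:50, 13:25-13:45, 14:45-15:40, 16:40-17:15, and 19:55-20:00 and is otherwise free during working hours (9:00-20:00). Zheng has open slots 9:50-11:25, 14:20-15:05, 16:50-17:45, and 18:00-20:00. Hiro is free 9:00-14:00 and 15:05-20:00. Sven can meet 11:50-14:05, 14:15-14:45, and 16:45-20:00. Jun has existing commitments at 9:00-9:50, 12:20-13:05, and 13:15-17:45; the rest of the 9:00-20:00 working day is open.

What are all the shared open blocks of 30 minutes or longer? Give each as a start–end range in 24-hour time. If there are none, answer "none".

18:00–19:55

Oksana free within 09:00–20:00: 11:40–12:30, 12:55–14:30, 14:50–15:40, 16:00–17:35, 17:55–20:00.
Yusuf free within 09:00–20:00: 11:25–12:00, 12:50–13:25, 13:45–14:45, 15:40–16:40, 17:15–19:55.
Jun free within 09:00–20:00: 09:50–12:20, 13:05–13:15, 17:45–20:00.
Oksana ∩ Yusuf: 11:40–12:00, 12:55–13:25, 13:45–14:30, 16:00–16:40, 17:15–17:35, 17:55–19:55.
Oksana ∩ Yusuf ∩ Zheng: 14:20–14:30, 17:15–17:35, 18:00–19:55.
Oksana ∩ Yusuf ∩ Zheng ∩ Hiro: 17:15–17:35, 18:00–19:55.
Oksana ∩ Yusuf ∩ Zheng ∩ Hiro ∩ Sven: 17:15–17:35, 18:00–19:55.
Oksana ∩ Yusuf ∩ Zheng ∩ Hiro ∩ Sven ∩ Jun: 18:00–19:55.
Windows ≥ 30 min: 18:00–19:55.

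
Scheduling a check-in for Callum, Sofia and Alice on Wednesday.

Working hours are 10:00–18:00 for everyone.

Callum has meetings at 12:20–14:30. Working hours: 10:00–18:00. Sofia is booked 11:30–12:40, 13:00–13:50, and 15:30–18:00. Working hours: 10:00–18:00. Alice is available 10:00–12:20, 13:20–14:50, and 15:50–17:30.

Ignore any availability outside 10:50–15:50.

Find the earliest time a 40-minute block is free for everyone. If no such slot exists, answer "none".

Callum free within 10:00–18:00: 10:00–12:20, 14:30–18:00.
Sofia free within 10:00–18:00: 10:00–11:30, 12:40–13:00, 13:50–15:30.
Callum ∩ Sofia: 10:00–11:30, 14:30–15:30.
Callum ∩ Sofia ∩ Alice: 10:00–11:30, 14:30–14:50.
Restricted to 10:50–15:50: 10:50–11:30, 14:30–14:50.
Windows ≥ 40 min: 10:50–11:30.
Earliest such window starts at 10:50.

10:50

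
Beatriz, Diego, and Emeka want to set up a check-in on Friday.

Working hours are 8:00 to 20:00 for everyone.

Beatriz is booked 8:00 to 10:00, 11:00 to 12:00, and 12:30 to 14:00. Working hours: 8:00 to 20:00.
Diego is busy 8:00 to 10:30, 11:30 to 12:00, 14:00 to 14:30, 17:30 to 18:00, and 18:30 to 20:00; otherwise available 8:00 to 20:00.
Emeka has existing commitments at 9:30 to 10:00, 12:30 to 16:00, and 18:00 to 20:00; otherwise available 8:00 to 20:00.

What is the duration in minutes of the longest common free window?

90 minutes

Beatriz free within 08:00–20:00: 10:00–11:00, 12:00–12:30, 14:00–20:00.
Diego free within 08:00–20:00: 10:30–11:30, 12:00–14:00, 14:30–17:30, 18:00–18:30.
Emeka free within 08:00–20:00: 08:00–09:30, 10:00–12:30, 16:00–18:00.
Beatriz ∩ Diego: 10:30–11:00, 12:00–12:30, 14:30–17:30, 18:00–18:30.
Beatriz ∩ Diego ∩ Emeka: 10:30–11:00, 12:00–12:30, 16:00–17:30.
Common window lengths: 30, 30, 90 min; longest is 90.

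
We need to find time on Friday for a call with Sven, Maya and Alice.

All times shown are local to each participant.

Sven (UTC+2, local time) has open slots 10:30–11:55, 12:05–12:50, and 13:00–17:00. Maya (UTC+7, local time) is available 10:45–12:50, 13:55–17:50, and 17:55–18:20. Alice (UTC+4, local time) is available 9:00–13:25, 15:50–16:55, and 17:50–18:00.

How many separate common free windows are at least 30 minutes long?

1

Sven → UTC: 08:30–09:55, 10:05–10:50, 11:00–15:00.
Maya → UTC: 03:45–05:50, 06:55–10:50, 10:55–11:20.
Alice → UTC: 05:00–09:25, 11:50–12:55, 13:50–14:00.
Sven ∩ Maya: 08:30–09:55, 10:05–10:50, 11:00–11:20.
Sven ∩ Maya ∩ Alice: 08:30–09:25.
Windows ≥ 30 min: 08:30–09:25.
That's 1 window.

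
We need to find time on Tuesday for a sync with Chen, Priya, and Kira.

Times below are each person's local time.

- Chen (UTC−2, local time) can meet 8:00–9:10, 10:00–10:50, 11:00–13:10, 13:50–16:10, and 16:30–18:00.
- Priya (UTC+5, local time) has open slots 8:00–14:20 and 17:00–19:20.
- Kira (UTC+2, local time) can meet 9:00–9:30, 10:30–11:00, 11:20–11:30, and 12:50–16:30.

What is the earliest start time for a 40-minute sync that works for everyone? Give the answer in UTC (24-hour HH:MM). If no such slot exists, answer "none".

Chen → UTC: 10:00–11:10, 12:00–12:50, 13:00–15:10, 15:50–18:10, 18:30–20:00.
Priya → UTC: 03:00–09:20, 12:00–14:20.
Kira → UTC: 07:00–07:30, 08:30–09:00, 09:20–09:30, 10:50–14:30.
Chen ∩ Priya: 12:00–12:50, 13:00–14:20.
Chen ∩ Priya ∩ Kira: 12:00–12:50, 13:00–14:20.
Windows ≥ 40 min: 12:00–12:50, 13:00–14:20.
Earliest such window starts at 12:00.

12:00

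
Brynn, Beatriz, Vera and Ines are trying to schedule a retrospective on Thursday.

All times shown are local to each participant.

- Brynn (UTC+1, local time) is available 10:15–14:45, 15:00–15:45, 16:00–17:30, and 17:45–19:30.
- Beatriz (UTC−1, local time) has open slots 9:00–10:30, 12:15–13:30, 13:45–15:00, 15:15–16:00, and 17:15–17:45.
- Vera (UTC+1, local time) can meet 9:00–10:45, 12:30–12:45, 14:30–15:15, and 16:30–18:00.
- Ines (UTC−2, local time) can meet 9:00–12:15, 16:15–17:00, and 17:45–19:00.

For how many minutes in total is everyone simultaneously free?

30 minutes

Brynn → UTC: 09:15–13:45, 14:00–14:45, 15:00–16:30, 16:45–18:30.
Beatriz → UTC: 10:00–11:30, 13:15–14:30, 14:45–16:00, 16:15–17:00, 18:15–18:45.
Vera → UTC: 08:00–09:45, 11:30–11:45, 13:30–14:15, 15:30–17:00.
Ines → UTC: 11:00–14:15, 18:15–19:00, 19:45–21:00.
Brynn ∩ Beatriz: 10:00–11:30, 13:15–13:45, 14:00–14:30, 15:00–16:00, 16:15–16:30, 16:45–17:00, 18:15–18:30.
Brynn ∩ Beatriz ∩ Vera: 13:30–13:45, 14:00–14:15, 15:30–16:00, 16:15–16:30, 16:45–17:00.
Brynn ∩ Beatriz ∩ Vera ∩ Ines: 13:30–13:45, 14:00–14:15.
Total common minutes: 15 + 15 = 30.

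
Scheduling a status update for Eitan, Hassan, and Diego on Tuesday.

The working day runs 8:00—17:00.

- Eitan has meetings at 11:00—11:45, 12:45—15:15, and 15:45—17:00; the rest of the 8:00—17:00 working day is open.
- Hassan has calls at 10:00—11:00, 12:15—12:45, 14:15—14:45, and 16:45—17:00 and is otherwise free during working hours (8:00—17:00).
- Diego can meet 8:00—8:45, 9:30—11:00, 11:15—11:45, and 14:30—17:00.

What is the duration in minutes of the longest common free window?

Eitan free within 08:00–17:00: 08:00–11:00, 11:45–12:45, 15:15–15:45.
Hassan free within 08:00–17:00: 08:00–10:00, 11:00–12:15, 12:45–14:15, 14:45–16:45.
Eitan ∩ Hassan: 08:00–10:00, 11:45–12:15, 15:15–15:45.
Eitan ∩ Hassan ∩ Diego: 08:00–08:45, 09:30–10:00, 15:15–15:45.
Common window lengths: 45, 30, 30 min; longest is 45.

45 minutes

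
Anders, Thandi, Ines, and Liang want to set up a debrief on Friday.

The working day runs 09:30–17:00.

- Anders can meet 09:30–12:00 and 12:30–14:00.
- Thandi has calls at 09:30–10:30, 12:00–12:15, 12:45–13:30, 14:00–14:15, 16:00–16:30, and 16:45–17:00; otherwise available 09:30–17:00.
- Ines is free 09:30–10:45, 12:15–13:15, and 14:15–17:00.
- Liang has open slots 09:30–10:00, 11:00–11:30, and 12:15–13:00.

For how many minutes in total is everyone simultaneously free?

15 minutes

Thandi free within 09:30–17:00: 10:30–12:00, 12:15–12:45, 13:30–14:00, 14:15–16:00, 16:30–16:45.
Anders ∩ Thandi: 10:30–12:00, 12:30–12:45, 13:30–14:00.
Anders ∩ Thandi ∩ Ines: 10:30–10:45, 12:30–12:45.
Anders ∩ Thandi ∩ Ines ∩ Liang: 12:30–12:45.
Total common minutes: 15.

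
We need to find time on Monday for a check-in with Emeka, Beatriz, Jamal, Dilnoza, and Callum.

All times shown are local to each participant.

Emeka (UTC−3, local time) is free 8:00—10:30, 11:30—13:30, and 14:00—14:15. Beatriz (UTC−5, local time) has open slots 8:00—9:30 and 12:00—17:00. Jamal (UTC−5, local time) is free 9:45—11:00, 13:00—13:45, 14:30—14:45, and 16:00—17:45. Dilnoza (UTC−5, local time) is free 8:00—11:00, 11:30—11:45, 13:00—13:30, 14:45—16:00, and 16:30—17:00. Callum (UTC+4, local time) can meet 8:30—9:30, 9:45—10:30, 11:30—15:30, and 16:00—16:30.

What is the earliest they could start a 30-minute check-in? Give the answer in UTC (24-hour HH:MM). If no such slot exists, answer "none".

Emeka → UTC: 11:00–13:30, 14:30–16:30, 17:00–17:15.
Beatriz → UTC: 13:00–14:30, 17:00–22:00.
Jamal → UTC: 14:45–16:00, 18:00–18:45, 19:30–19:45, 21:00–22:45.
Dilnoza → UTC: 13:00–16:00, 16:30–16:45, 18:00–18:30, 19:45–21:00, 21:30–22:00.
Callum → UTC: 04:30–05:30, 05:45–06:30, 07:30–11:30, 12:00–12:30.
Emeka ∩ Beatriz: 13:00–13:30, 17:00–17:15.
Emeka ∩ Beatriz ∩ Jamal: (none).
Emeka ∩ Beatriz ∩ Jamal ∩ Dilnoza: (none).
Emeka ∩ Beatriz ∩ Jamal ∩ Dilnoza ∩ Callum: (none).
Windows ≥ 30 min: (none).

none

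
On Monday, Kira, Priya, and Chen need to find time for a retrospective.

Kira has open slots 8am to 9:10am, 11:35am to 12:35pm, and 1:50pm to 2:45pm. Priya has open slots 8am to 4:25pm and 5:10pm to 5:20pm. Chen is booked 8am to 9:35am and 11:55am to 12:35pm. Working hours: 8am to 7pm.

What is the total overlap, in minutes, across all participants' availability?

Chen free within 08:00–19:00: 09:35–11:55, 12:35–19:00.
Kira ∩ Priya: 08:00–09:10, 11:35–12:35, 13:50–14:45.
Kira ∩ Priya ∩ Chen: 11:35–11:55, 13:50–14:45.
Total common minutes: 20 + 55 = 75.

75 minutes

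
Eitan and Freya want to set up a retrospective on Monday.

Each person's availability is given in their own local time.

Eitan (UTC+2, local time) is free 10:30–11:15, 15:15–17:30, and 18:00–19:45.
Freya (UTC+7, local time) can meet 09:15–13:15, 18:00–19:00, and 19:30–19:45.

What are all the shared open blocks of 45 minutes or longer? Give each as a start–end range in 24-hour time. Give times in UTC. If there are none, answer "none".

Eitan → UTC: 08:30–09:15, 13:15–15:30, 16:00–17:45.
Freya → UTC: 02:15–06:15, 11:00–12:00, 12:30–12:45.
Eitan ∩ Freya: (none).
Windows ≥ 45 min: (none).

none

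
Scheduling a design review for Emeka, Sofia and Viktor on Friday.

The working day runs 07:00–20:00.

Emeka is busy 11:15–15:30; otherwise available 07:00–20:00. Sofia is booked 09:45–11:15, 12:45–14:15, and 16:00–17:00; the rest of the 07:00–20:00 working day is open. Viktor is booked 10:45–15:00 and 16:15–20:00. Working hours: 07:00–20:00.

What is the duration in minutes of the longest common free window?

165 minutes

Emeka free within 07:00–20:00: 07:00–11:15, 15:30–20:00.
Sofia free within 07:00–20:00: 07:00–09:45, 11:15–12:45, 14:15–16:00, 17:00–20:00.
Viktor free within 07:00–20:00: 07:00–10:45, 15:00–16:15.
Emeka ∩ Sofia: 07:00–09:45, 15:30–16:00, 17:00–20:00.
Emeka ∩ Sofia ∩ Viktor: 07:00–09:45, 15:30–16:00.
Common window lengths: 165, 30 min; longest is 165.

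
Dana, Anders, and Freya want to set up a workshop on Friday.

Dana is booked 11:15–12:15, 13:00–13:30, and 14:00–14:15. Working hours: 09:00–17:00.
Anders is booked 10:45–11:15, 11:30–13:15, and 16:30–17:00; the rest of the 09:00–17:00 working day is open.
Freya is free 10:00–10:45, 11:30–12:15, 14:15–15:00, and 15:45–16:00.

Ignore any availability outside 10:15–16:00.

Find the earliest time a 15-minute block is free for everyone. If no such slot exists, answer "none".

Dana free within 09:00–17:00: 09:00–11:15, 12:15–13:00, 13:30–14:00, 14:15–17:00.
Anders free within 09:00–17:00: 09:00–10:45, 11:15–11:30, 13:15–16:30.
Dana ∩ Anders: 09:00–10:45, 13:30–14:00, 14:15–16:30.
Dana ∩ Anders ∩ Freya: 10:00–10:45, 14:15–15:00, 15:45–16:00.
Restricted to 10:15–16:00: 10:15–10:45, 14:15–15:00, 15:45–16:00.
Windows ≥ 15 min: 10:15–10:45, 14:15–15:00, 15:45–16:00.
Earliest such window starts at 10:15.

10:15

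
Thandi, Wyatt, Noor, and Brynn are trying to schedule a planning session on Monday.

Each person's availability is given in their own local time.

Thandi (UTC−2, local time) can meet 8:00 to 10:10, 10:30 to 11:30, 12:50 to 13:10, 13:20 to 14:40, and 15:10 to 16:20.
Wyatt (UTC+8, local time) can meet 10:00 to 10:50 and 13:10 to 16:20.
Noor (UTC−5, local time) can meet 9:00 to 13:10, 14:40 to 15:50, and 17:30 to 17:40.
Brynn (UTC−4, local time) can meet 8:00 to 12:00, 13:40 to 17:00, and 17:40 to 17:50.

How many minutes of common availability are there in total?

Thandi → UTC: 10:00–12:10, 12:30–13:30, 14:50–15:10, 15:20–16:40, 17:10–18:20.
Wyatt → UTC: 02:00–02:50, 05:10–08:20.
Noor → UTC: 14:00–18:10, 19:40–20:50, 22:30–22:40.
Brynn → UTC: 12:00–16:00, 17:40–21:00, 21:40–21:50.
Thandi ∩ Wyatt: (none).
Thandi ∩ Wyatt ∩ Noor: (none).
Thandi ∩ Wyatt ∩ Noor ∩ Brynn: (none).
Total common minutes: 0.

0 minutes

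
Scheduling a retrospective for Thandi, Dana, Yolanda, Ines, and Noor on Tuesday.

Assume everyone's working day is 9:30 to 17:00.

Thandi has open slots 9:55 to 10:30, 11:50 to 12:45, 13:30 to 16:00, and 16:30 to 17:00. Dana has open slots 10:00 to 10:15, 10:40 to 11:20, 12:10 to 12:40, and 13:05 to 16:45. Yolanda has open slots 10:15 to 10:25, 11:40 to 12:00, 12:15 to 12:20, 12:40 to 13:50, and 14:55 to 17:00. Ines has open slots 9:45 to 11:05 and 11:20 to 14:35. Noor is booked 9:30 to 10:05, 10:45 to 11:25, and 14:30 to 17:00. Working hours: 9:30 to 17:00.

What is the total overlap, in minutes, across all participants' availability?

Noor free within 09:30–17:00: 10:05–10:45, 11:25–14:30.
Thandi ∩ Dana: 10:00–10:15, 12:10–12:40, 13:30–16:00, 16:30–16:45.
Thandi ∩ Dana ∩ Yolanda: 12:15–12:20, 13:30–13:50, 14:55–16:00, 16:30–16:45.
Thandi ∩ Dana ∩ Yolanda ∩ Ines: 12:15–12:20, 13:30–13:50.
Thandi ∩ Dana ∩ Yolanda ∩ Ines ∩ Noor: 12:15–12:20, 13:30–13:50.
Total common minutes: 5 + 20 = 25.

25 minutes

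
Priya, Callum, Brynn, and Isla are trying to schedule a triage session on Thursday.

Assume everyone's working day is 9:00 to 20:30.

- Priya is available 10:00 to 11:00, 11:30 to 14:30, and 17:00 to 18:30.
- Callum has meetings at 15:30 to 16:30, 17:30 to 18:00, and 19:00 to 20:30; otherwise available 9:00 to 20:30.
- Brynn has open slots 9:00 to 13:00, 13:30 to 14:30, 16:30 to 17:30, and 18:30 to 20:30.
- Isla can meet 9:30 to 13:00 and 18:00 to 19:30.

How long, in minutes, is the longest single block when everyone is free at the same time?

90 minutes

Callum free within 09:00–20:30: 09:00–15:30, 16:30–17:30, 18:00–19:00.
Priya ∩ Callum: 10:00–11:00, 11:30–14:30, 17:00–17:30, 18:00–18:30.
Priya ∩ Callum ∩ Brynn: 10:00–11:00, 11:30–13:00, 13:30–14:30, 17:00–17:30.
Priya ∩ Callum ∩ Brynn ∩ Isla: 10:00–11:00, 11:30–13:00.
Common window lengths: 60, 90 min; longest is 90.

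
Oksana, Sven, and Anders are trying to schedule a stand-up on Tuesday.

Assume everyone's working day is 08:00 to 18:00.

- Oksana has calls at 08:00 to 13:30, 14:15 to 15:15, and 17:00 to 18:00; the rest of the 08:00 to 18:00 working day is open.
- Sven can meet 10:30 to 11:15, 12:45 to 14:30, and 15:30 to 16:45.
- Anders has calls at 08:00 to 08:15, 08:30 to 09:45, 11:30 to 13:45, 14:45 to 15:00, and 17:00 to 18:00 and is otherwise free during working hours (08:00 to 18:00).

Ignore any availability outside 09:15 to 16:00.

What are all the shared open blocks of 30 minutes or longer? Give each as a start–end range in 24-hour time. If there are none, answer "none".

Oksana free within 08:00–18:00: 13:30–14:15, 15:15–17:00.
Anders free within 08:00–18:00: 08:15–08:30, 09:45–11:30, 13:45–14:45, 15:00–17:00.
Oksana ∩ Sven: 13:30–14:15, 15:30–16:45.
Oksana ∩ Sven ∩ Anders: 13:45–14:15, 15:30–16:45.
Restricted to 09:15–16:00: 13:45–14:15, 15:30–16:00.
Windows ≥ 30 min: 13:45–14:15, 15:30–16:00.

13:45–14:15, 15:30–16:00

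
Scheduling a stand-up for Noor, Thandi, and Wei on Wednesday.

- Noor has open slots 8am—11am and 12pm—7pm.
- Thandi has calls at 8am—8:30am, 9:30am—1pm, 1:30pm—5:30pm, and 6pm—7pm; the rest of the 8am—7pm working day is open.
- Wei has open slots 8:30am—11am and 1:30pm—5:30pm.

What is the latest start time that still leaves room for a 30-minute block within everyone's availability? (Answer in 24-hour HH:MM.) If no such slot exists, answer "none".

09:00

Thandi free within 08:00–19:00: 08:30–09:30, 13:00–13:30, 17:30–18:00.
Noor ∩ Thandi: 08:30–09:30, 13:00–13:30, 17:30–18:00.
Noor ∩ Thandi ∩ Wei: 08:30–09:30.
Windows ≥ 30 min: 08:30–09:30.
Latest start in the last window 08:30–09:30 is 09:30 − 30 min = 09:00.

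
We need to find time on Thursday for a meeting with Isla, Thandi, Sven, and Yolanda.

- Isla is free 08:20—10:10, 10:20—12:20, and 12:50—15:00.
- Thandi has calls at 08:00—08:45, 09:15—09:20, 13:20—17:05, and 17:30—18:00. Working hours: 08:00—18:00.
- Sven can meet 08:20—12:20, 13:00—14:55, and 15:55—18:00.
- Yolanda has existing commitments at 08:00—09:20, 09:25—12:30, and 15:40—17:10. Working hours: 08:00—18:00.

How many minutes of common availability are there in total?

25 minutes

Thandi free within 08:00–18:00: 08:45–09:15, 09:20–13:20, 17:05–17:30.
Yolanda free within 08:00–18:00: 09:20–09:25, 12:30–15:40, 17:10–18:00.
Isla ∩ Thandi: 08:45–09:15, 09:20–10:10, 10:20–12:20, 12:50–13:20.
Isla ∩ Thandi ∩ Sven: 08:45–09:15, 09:20–10:10, 10:20–12:20, 13:00–13:20.
Isla ∩ Thandi ∩ Sven ∩ Yolanda: 09:20–09:25, 13:00–13:20.
Total common minutes: 5 + 20 = 25.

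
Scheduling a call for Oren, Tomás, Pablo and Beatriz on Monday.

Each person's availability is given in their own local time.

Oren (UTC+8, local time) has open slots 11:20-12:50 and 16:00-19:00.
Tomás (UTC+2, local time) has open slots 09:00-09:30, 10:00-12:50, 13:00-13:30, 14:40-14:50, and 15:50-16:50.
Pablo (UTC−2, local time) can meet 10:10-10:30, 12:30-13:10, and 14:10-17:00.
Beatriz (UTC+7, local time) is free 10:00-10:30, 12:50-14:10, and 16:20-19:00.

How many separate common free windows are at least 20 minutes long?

0

Oren → UTC: 03:20–04:50, 08:00–11:00.
Tomás → UTC: 07:00–07:30, 08:00–10:50, 11:00–11:30, 12:40–12:50, 13:50–14:50.
Pablo → UTC: 12:10–12:30, 14:30–15:10, 16:10–19:00.
Beatriz → UTC: 03:00–03:30, 05:50–07:10, 09:20–12:00.
Oren ∩ Tomás: 08:00–10:50.
Oren ∩ Tomás ∩ Pablo: (none).
Oren ∩ Tomás ∩ Pablo ∩ Beatriz: (none).
Windows ≥ 20 min: (none).
That's 0 windows.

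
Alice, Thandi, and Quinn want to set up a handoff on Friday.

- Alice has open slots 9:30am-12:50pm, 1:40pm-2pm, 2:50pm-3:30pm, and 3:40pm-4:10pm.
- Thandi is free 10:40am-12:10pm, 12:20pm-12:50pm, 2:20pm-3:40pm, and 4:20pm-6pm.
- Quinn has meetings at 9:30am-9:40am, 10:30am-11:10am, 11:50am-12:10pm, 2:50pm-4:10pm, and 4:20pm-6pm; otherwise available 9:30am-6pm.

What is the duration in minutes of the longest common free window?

40 minutes

Quinn free within 09:30–18:00: 09:40–10:30, 11:10–11:50, 12:10–14:50, 16:10–16:20.
Alice ∩ Thandi: 10:40–12:10, 12:20–12:50, 14:50–15:30.
Alice ∩ Thandi ∩ Quinn: 11:10–11:50, 12:20–12:50.
Common window lengths: 40, 30 min; longest is 40.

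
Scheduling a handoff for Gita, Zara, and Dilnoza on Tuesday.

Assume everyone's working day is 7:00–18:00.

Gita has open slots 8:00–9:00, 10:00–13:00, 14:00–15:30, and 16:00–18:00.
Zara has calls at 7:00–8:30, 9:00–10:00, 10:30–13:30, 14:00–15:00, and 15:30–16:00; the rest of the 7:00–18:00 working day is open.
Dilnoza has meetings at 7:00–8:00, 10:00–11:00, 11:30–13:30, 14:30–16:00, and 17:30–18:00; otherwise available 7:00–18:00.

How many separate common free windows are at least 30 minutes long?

Zara free within 07:00–18:00: 08:30–09:00, 10:00–10:30, 13:30–14:00, 15:00–15:30, 16:00–18:00.
Dilnoza free within 07:00–18:00: 08:00–10:00, 11:00–11:30, 13:30–14:30, 16:00–17:30.
Gita ∩ Zara: 08:30–09:00, 10:00–10:30, 15:00–15:30, 16:00–18:00.
Gita ∩ Zara ∩ Dilnoza: 08:30–09:00, 16:00–17:30.
Windows ≥ 30 min: 08:30–09:00, 16:00–17:30.
That's 2 windows.

2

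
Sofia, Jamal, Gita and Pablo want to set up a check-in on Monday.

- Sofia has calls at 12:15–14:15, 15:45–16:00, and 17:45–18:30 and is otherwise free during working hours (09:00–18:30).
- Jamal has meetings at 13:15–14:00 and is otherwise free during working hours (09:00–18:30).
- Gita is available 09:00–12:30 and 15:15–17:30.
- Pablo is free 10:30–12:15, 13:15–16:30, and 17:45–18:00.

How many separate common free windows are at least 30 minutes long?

3

Sofia free within 09:00–18:30: 09:00–12:15, 14:15–15:45, 16:00–17:45.
Jamal free within 09:00–18:30: 09:00–13:15, 14:00–18:30.
Sofia ∩ Jamal: 09:00–12:15, 14:15–15:45, 16:00–17:45.
Sofia ∩ Jamal ∩ Gita: 09:00–12:15, 15:15–15:45, 16:00–17:30.
Sofia ∩ Jamal ∩ Gita ∩ Pablo: 10:30–12:15, 15:15–15:45, 16:00–16:30.
Windows ≥ 30 min: 10:30–12:15, 15:15–15:45, 16:00–16:30.
That's 3 windows.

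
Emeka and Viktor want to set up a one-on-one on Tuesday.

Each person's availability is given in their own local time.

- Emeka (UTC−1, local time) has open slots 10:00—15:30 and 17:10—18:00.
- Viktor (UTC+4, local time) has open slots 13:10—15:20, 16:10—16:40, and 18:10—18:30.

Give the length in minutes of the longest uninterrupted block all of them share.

Emeka → UTC: 11:00–16:30, 18:10–19:00.
Viktor → UTC: 09:10–11:20, 12:10–12:40, 14:10–14:30.
Emeka ∩ Viktor: 11:00–11:20, 12:10–12:40, 14:10–14:30.
Common window lengths: 20, 30, 20 min; longest is 30.

30 minutes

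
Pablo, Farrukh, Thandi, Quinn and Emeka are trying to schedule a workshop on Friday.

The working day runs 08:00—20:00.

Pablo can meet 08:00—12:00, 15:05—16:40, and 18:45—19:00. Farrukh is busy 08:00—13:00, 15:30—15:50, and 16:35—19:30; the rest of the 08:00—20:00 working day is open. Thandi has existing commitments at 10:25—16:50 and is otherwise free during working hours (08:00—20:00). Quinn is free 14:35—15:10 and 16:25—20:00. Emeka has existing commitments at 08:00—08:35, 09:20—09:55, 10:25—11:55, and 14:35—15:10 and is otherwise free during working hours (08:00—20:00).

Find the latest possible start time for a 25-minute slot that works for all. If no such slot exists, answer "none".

none

Farrukh free within 08:00–20:00: 13:00–15:30, 15:50–16:35, 19:30–20:00.
Thandi free within 08:00–20:00: 08:00–10:25, 16:50–20:00.
Emeka free within 08:00–20:00: 08:35–09:20, 09:55–10:25, 11:55–14:35, 15:10–20:00.
Pablo ∩ Farrukh: 15:05–15:30, 15:50–16:35.
Pablo ∩ Farrukh ∩ Thandi: (none).
Pablo ∩ Farrukh ∩ Thandi ∩ Quinn: (none).
Pablo ∩ Farrukh ∩ Thandi ∩ Quinn ∩ Emeka: (none).
Windows ≥ 25 min: (none).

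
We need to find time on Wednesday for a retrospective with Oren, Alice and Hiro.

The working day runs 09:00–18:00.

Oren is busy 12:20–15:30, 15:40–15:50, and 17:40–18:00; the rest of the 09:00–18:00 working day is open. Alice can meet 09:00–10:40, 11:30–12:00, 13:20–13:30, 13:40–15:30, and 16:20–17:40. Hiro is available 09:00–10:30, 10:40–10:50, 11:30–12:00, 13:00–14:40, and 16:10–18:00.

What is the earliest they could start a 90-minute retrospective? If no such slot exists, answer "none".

Oren free within 09:00–18:00: 09:00–12:20, 15:30–15:40, 15:50–17:40.
Oren ∩ Alice: 09:00–10:40, 11:30–12:00, 16:20–17:40.
Oren ∩ Alice ∩ Hiro: 09:00–10:30, 11:30–12:00, 16:20–17:40.
Windows ≥ 90 min: 09:00–10:30.
Earliest such window starts at 09:00.

09:00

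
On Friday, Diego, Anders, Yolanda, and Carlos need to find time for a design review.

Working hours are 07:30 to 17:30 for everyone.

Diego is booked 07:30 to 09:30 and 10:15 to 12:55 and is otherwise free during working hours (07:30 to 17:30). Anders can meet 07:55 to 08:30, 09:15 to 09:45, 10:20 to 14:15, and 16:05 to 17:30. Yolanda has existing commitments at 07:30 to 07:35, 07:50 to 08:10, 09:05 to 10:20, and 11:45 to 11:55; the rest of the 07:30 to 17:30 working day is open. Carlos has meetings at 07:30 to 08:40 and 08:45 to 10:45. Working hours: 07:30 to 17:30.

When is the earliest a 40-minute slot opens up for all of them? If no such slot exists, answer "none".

Diego free within 07:30–17:30: 09:30–10:15, 12:55–17:30.
Yolanda free within 07:30–17:30: 07:35–07:50, 08:10–09:05, 10:20–11:45, 11:55–17:30.
Carlos free within 07:30–17:30: 08:40–08:45, 10:45–17:30.
Diego ∩ Anders: 09:30–09:45, 12:55–14:15, 16:05–17:30.
Diego ∩ Anders ∩ Yolanda: 12:55–14:15, 16:05–17:30.
Diego ∩ Anders ∩ Yolanda ∩ Carlos: 12:55–14:15, 16:05–17:30.
Windows ≥ 40 min: 12:55–14:15, 16:05–17:30.
Earliest such window starts at 12:55.

12:55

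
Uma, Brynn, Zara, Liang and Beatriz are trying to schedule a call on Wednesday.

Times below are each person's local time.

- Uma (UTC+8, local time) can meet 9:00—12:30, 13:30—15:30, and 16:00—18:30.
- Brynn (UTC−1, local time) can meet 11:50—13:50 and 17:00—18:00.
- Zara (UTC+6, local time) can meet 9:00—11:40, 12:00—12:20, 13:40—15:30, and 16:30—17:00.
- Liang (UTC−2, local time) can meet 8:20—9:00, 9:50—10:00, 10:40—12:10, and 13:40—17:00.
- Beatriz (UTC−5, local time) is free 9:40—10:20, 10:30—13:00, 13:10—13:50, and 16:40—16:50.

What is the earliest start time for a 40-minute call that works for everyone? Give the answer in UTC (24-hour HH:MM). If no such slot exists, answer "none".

none

Uma → UTC: 01:00–04:30, 05:30–07:30, 08:00–10:30.
Brynn → UTC: 12:50–14:50, 18:00–19:00.
Zara → UTC: 03:00–05:40, 06:00–06:20, 07:40–09:30, 10:30–11:00.
Liang → UTC: 10:20–11:00, 11:50–12:00, 12:40–14:10, 15:40–19:00.
Beatriz → UTC: 14:40–15:20, 15:30–18:00, 18:10–18:50, 21:40–21:50.
Uma ∩ Brynn: (none).
Uma ∩ Brynn ∩ Zara: (none).
Uma ∩ Brynn ∩ Zara ∩ Liang: (none).
Uma ∩ Brynn ∩ Zara ∩ Liang ∩ Beatriz: (none).
Windows ≥ 40 min: (none).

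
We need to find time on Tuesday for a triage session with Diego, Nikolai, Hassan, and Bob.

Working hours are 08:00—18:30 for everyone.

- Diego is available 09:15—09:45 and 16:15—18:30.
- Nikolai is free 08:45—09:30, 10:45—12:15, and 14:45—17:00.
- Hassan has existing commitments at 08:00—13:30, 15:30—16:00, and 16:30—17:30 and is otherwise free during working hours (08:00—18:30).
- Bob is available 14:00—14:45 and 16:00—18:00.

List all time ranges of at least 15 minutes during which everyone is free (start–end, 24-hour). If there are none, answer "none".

16:15–16:30

Hassan free within 08:00–18:30: 13:30–15:30, 16:00–16:30, 17:30–18:30.
Diego ∩ Nikolai: 09:15–09:30, 16:15–17:00.
Diego ∩ Nikolai ∩ Hassan: 16:15–16:30.
Diego ∩ Nikolai ∩ Hassan ∩ Bob: 16:15–16:30.
Windows ≥ 15 min: 16:15–16:30.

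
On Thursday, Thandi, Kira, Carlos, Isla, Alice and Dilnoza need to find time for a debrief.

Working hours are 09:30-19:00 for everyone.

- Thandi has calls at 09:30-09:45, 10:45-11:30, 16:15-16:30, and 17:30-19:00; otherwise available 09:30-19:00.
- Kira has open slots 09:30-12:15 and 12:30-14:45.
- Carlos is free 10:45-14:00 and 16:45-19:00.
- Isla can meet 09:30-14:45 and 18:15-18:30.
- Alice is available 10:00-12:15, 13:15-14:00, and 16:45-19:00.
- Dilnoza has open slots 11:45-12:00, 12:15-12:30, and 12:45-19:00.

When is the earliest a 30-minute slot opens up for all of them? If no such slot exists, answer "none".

13:15

Thandi free within 09:30–19:00: 09:45–10:45, 11:30–16:15, 16:30–17:30.
Thandi ∩ Kira: 09:45–10:45, 11:30–12:15, 12:30–14:45.
Thandi ∩ Kira ∩ Carlos: 11:30–12:15, 12:30–14:00.
Thandi ∩ Kira ∩ Carlos ∩ Isla: 11:30–12:15, 12:30–14:00.
Thandi ∩ Kira ∩ Carlos ∩ Isla ∩ Alice: 11:30–12:15, 13:15–14:00.
Thandi ∩ Kira ∩ Carlos ∩ Isla ∩ Alice ∩ Dilnoza: 11:45–12:00, 13:15–14:00.
Windows ≥ 30 min: 13:15–14:00.
Earliest such window starts at 13:15.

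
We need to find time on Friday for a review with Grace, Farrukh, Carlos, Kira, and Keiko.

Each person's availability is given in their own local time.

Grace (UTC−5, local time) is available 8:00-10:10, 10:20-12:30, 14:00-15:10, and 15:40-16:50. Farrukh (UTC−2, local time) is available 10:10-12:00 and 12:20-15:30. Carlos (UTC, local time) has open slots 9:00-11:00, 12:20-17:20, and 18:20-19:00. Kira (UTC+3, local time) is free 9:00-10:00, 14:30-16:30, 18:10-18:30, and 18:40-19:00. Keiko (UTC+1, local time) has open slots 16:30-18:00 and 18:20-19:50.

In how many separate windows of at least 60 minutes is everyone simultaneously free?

Grace → UTC: 13:00–15:10, 15:20–17:30, 19:00–20:10, 20:40–21:50.
Farrukh → UTC: 12:10–14:00, 14:20–17:30.
Carlos → UTC: 09:00–11:00, 12:20–17:20, 18:20–19:00.
Kira → UTC: 06:00–07:00, 11:30–13:30, 15:10–15:30, 15:40–16:00.
Keiko → UTC: 15:30–17:00, 17:20–18:50.
Grace ∩ Farrukh: 13:00–14:00, 14:20–15:10, 15:20–17:30.
Grace ∩ Farrukh ∩ Carlos: 13:00–14:00, 14:20–15:10, 15:20–17:20.
Grace ∩ Farrukh ∩ Carlos ∩ Kira: 13:00–13:30, 15:20–15:30, 15:40–16:00.
Grace ∩ Farrukh ∩ Carlos ∩ Kira ∩ Keiko: 15:40–16:00.
Windows ≥ 60 min: (none).
That's 0 windows.

0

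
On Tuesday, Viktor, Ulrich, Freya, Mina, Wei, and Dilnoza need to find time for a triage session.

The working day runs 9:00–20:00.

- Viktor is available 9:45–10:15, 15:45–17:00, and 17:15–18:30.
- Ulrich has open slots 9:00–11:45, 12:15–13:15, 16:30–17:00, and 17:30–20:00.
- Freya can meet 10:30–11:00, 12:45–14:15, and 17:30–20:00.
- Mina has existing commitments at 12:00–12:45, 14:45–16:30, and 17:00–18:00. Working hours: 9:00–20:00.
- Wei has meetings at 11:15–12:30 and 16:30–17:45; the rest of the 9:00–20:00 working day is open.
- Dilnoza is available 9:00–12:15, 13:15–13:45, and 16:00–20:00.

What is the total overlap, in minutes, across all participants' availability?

30 minutes

Mina free within 09:00–20:00: 09:00–12:00, 12:45–14:45, 16:30–17:00, 18:00–20:00.
Wei free within 09:00–20:00: 09:00–11:15, 12:30–16:30, 17:45–20:00.
Viktor ∩ Ulrich: 09:45–10:15, 16:30–17:00, 17:30–18:30.
Viktor ∩ Ulrich ∩ Freya: 17:30–18:30.
Viktor ∩ Ulrich ∩ Freya ∩ Mina: 18:00–18:30.
Viktor ∩ Ulrich ∩ Freya ∩ Mina ∩ Wei: 18:00–18:30.
Viktor ∩ Ulrich ∩ Freya ∩ Mina ∩ Wei ∩ Dilnoza: 18:00–18:30.
Total common minutes: 30.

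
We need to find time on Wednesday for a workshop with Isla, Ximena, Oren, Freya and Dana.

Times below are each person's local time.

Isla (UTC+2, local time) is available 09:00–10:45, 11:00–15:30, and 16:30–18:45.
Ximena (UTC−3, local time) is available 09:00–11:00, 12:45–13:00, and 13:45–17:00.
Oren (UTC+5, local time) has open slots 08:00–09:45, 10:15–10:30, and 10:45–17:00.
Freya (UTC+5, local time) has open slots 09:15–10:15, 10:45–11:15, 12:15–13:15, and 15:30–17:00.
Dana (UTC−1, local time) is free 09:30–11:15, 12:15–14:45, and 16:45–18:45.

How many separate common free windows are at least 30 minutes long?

0

Isla → UTC: 07:00–08:45, 09:00–13:30, 14:30–16:45.
Ximena → UTC: 12:00–14:00, 15:45–16:00, 16:45–20:00.
Oren → UTC: 03:00–04:45, 05:15–05:30, 05:45–12:00.
Freya → UTC: 04:15–05:15, 05:45–06:15, 07:15–08:15, 10:30–12:00.
Dana → UTC: 10:30–12:15, 13:15–15:45, 17:45–19:45.
Isla ∩ Ximena: 12:00–13:30, 15:45–16:00.
Isla ∩ Ximena ∩ Oren: (none).
Isla ∩ Ximena ∩ Oren ∩ Freya: (none).
Isla ∩ Ximena ∩ Oren ∩ Freya ∩ Dana: (none).
Windows ≥ 30 min: (none).
That's 0 windows.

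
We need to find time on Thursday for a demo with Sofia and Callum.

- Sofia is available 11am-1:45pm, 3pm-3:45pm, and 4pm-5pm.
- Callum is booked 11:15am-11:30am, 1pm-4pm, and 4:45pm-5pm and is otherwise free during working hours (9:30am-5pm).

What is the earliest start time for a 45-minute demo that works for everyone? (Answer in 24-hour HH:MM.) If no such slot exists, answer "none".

11:30

Callum free within 09:30–17:00: 09:30–11:15, 11:30–13:00, 16:00–16:45.
Sofia ∩ Callum: 11:00–11:15, 11:30–13:00, 16:00–16:45.
Windows ≥ 45 min: 11:30–13:00, 16:00–16:45.
Earliest such window starts at 11:30.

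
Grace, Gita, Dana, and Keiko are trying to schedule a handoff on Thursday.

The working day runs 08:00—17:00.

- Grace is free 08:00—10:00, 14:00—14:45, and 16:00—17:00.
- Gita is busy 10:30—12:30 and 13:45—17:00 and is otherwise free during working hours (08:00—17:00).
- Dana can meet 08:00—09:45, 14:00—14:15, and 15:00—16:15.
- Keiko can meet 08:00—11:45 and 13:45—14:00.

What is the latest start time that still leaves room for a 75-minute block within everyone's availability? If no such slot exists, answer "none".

Gita free within 08:00–17:00: 08:00–10:30, 12:30–13:45.
Grace ∩ Gita: 08:00–10:00.
Grace ∩ Gita ∩ Dana: 08:00–09:45.
Grace ∩ Gita ∩ Dana ∩ Keiko: 08:00–09:45.
Windows ≥ 75 min: 08:00–09:45.
Latest start in the last window 08:00–09:45 is 09:45 − 75 min = 08:30.

08:30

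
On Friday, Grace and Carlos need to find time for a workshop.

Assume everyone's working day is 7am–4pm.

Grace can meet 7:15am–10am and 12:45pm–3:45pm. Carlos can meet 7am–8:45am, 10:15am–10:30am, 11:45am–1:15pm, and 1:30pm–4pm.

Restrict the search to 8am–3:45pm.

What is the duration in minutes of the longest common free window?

Grace ∩ Carlos: 07:15–08:45, 12:45–13:15, 13:30–15:45.
Restricted to 08:00–15:45: 08:00–08:45, 12:45–13:15, 13:30–15:45.
Common window lengths: 45, 30, 135 min; longest is 135.

135 minutes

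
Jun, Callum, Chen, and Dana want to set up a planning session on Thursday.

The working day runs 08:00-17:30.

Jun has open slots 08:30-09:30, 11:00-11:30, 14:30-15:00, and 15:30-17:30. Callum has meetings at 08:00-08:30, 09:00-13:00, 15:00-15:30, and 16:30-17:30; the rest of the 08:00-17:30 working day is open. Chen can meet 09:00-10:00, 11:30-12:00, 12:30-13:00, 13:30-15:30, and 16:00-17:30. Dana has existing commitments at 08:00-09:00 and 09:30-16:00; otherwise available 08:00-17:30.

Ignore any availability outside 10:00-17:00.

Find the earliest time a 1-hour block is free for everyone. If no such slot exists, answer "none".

none

Callum free within 08:00–17:30: 08:30–09:00, 13:00–15:00, 15:30–16:30.
Dana free within 08:00–17:30: 09:00–09:30, 16:00–17:30.
Jun ∩ Callum: 08:30–09:00, 14:30–15:00, 15:30–16:30.
Jun ∩ Callum ∩ Chen: 14:30–15:00, 16:00–16:30.
Jun ∩ Callum ∩ Chen ∩ Dana: 16:00–16:30.
Restricted to 10:00–17:00: 16:00–16:30.
Windows ≥ 60 min: (none).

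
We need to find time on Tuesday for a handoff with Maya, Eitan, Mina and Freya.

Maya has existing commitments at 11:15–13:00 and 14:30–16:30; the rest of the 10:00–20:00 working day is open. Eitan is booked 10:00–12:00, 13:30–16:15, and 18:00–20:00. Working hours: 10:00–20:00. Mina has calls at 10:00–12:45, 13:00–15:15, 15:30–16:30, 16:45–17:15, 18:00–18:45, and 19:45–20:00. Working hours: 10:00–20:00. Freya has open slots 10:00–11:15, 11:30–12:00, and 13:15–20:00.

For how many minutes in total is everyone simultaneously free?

60 minutes

Maya free within 10:00–20:00: 10:00–11:15, 13:00–14:30, 16:30–20:00.
Eitan free within 10:00–20:00: 12:00–13:30, 16:15–18:00.
Mina free within 10:00–20:00: 12:45–13:00, 15:15–15:30, 16:30–16:45, 17:15–18:00, 18:45–19:45.
Maya ∩ Eitan: 13:00–13:30, 16:30–18:00.
Maya ∩ Eitan ∩ Mina: 16:30–16:45, 17:15–18:00.
Maya ∩ Eitan ∩ Mina ∩ Freya: 16:30–16:45, 17:15–18:00.
Total common minutes: 15 + 45 = 60.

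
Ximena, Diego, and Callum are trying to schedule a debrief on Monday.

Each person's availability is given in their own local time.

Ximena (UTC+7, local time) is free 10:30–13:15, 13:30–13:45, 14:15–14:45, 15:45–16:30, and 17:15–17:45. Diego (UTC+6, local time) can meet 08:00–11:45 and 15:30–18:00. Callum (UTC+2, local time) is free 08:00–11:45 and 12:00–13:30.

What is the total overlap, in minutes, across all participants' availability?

30 minutes

Ximena → UTC: 03:30–06:15, 06:30–06:45, 07:15–07:45, 08:45–09:30, 10:15–10:45.
Diego → UTC: 02:00–05:45, 09:30–12:00.
Callum → UTC: 06:00–09:45, 10:00–11:30.
Ximena ∩ Diego: 03:30–05:45, 10:15–10:45.
Ximena ∩ Diego ∩ Callum: 10:15–10:45.
Total common minutes: 30.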